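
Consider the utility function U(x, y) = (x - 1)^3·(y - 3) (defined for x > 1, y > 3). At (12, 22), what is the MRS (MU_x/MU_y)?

MU_x = 3·(x−1)^2·(y−3), MU_y = (x−1)^3.
MRS = (3/1)·(y−3)/(x−1).
At (12, 22): MRS = 57/11.
The indifference curve has slope −57/11 at this bundle.

MRS = 57/11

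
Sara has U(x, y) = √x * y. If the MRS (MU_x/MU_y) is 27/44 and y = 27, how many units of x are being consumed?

x = 22

MU_x = 0.5·x^(-0.5)·y and MU_y = √x.
MRS = MU_x/MU_y = (0.5)·y/x.
Substitute y = 27: MRS = 13.5/x. Setting 13.5/x = 27/44 gives x = 13.5/(27/44) = 22.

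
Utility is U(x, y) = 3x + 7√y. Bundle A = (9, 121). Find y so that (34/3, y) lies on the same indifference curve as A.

U(9, 121) = 104.
Set U(34/3, y) = 104 and solve.
With x = 34/3: 7√y = 104 − 3·34/3 = 70, so √y = 10 and y = 100.
Check: U(34/3, 100) = 104.

y = 100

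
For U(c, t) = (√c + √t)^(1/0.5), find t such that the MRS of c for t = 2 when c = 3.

t = 12

For CES with ρ = 0.5, MRS = √(t/c).
Setting √(t/3) = 2 gives t/3 = 4 and t = 12.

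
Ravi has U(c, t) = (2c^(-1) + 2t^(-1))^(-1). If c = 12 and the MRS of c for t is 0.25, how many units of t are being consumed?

t = 6

For CES with ρ = -1, MRS = (t/c)^2.
Setting (t/12)^2 = 0.25 gives t/12 = 0.5 and t = 6.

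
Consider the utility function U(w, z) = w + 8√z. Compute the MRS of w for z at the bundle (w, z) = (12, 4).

MU_w = 1, MU_z = 8/(2√z).
MRS = 1 ÷ (8/(2√z)).
At (12, 4): MRS = 0.5.
That is, one extra unit of w is worth 0.5 units of z at the margin.

MRS = 0.5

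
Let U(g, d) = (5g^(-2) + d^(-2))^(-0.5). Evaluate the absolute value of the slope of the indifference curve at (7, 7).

For CES with ρ = -2, MRS = (5/1)·(d/g)^3.
At (7, 7): MRS = 5.
So at (7, 7) the consumer would give up 5 units of d for one more unit of g.

MRS = 5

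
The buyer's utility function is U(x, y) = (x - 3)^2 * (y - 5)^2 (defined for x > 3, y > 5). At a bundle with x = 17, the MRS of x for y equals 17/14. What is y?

MU_x = 2·(x−3)·(y−5)^2, MU_y = 2·(x−3)^2·(y−5).
MRS = (y−5)/(x−3).
Substitute x = 17: MRS = (y − 5)/14. Setting this equal to 17/14 gives y − 5 = (17/14)·14 = 17, so y = 22.

y = 22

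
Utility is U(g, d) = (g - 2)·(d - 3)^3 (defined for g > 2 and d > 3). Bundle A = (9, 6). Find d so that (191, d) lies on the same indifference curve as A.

U(9, 6) = 189.
Set U(191, d) = 189 and solve.
With g = 191: (191 − 2) = 189, so (d − 3)^3 = 189/189 = 1.
Taking the cube root (with d > 3): d − 3 = 1, so d = 4.
Check: U(191, 4) = 189.

d = 4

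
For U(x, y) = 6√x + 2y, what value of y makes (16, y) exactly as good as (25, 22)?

y = 25

U(25, 22) = 74.
Set U(16, y) = 74 and solve.
With x = 16: √16 = 4, so 2y = 74 − 6·4 = 50 and y = 25.
Check: U(16, 25) = 74.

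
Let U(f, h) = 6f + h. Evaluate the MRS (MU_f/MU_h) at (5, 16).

MRS = 6

MU_f = 6, MU_h = 1, so MRS = 6/1 = 6 at every bundle.
At (5, 16): MRS = 6.
The indifference curve has slope −6 at this bundle.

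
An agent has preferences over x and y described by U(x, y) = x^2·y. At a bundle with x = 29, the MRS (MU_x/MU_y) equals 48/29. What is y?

y = 24

MU_x = 2·x·y and MU_y = x^2.
MRS = MU_x/MU_y = (2/1)·y/x.
Substitute x = 29: MRS = y/14.5. Setting y/14.5 = 48/29 gives y = (48/29)·14.5 = 24.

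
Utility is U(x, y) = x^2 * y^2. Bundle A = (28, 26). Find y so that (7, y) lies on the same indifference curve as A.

U(28, 26) = 529984.
Set U(7, y) = 529984 and solve.
With x = 7: 7^2 = 49, so y^2 = 529984/49 = 10816; taking the square root, y = 104.
Check: U(7, 104) = 529984.

y = 104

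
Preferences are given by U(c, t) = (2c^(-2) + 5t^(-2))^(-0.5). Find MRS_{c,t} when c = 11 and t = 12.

For CES with ρ = -2, MRS = (2/5)·(t/c)^3.
At (11, 12): MRS = 3456/6655.
So at (11, 12) the consumer would give up 3456/6655 units of t for one more unit of c.

MRS = 3456/6655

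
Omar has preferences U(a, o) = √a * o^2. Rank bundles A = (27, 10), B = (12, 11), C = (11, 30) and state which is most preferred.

Bundle C

Evaluate utility at each bundle:
U(A) = 519.615.
U(B) = 419.156.
U(C) = 2984.962.
Highest utility is C, so C ≻ A ≻ B.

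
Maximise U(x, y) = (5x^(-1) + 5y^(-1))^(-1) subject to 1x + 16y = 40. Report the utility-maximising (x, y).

x* = 8, y* = 2

For CES with ρ = -1, MRS = (y/x)^2.
Tangency: set MRS = p_x/p_y = 1/16.
So (y/x)^2 = 1/16; taking the square root, y/x = 0.25, i.e. y = 0.25·x.
Substitute into the budget 1·x + 16·y = 40: 5·x = 40, so x* = 8 and y* = 0.25·8 = 2.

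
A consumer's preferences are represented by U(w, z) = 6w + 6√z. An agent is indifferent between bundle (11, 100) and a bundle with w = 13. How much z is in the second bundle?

U(11, 100) = 126.
Set U(13, z) = 126 and solve.
With w = 13: 6√z = 126 − 6·13 = 48, so √z = 8 and z = 64.
Check: U(13, 64) = 126.

z = 64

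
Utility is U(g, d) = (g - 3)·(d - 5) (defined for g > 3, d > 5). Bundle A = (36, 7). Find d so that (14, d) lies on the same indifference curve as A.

d = 11

U(36, 7) = 66.
Set U(14, d) = 66 and solve.
With g = 14: (14 − 3) = 11, so (d − 5) = 66/11 = 6.
So d = 5 + 6 = 11.
Check: U(14, 11) = 66.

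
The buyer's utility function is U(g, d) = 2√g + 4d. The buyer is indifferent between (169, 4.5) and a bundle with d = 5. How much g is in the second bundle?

g = 144

U(169, 4.5) = 44.
Set U(g, 5) = 44 and solve.
With d = 5: 2√g = 44 − 4·5 = 24, so √g = 12 and g = 144.
Check: U(144, 5) = 44.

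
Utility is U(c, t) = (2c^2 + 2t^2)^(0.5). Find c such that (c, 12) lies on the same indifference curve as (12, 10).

U depends on (c, t) only through S = 2c^2 + 2t^2, so equal utility means equal S. At (12, 10): S = 488.
With t = 12: 2·12^2 = 288, so 2c^2 = 488 − 288 = 200, i.e. c^2 = 100.
Hence c = √100 = 10.
Check: U(10, 12) = 22.0907.

c = 10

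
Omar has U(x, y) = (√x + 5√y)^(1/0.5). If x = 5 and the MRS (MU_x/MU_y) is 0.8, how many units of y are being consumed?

y = 80

For CES with ρ = 0.5, MRS = (1/5)·√(y/x).
Setting (1/5)·√(y/5) = 0.8 gives √(y/5) = 4, so y/5 = 16 and y = 80.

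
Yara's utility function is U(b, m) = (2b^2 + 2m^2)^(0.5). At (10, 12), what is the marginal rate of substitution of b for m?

MRS = 5/6

For CES with ρ = 2, MRS = (m/b)^(-1).
At (10, 12): MRS = 5/6.
So at (10, 12) the consumer would give up 5/6 units of m for one more unit of b.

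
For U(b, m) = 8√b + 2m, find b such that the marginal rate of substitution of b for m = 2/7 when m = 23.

MU_b = 8/(2√b), MU_m = 2.
MRS = 8/(2√b) ÷ 2.
MRS depends only on b: 2/√b = 2/7 ⇒ √b = 2/(2/7) = 7 ⇒ b = 49.

b = 49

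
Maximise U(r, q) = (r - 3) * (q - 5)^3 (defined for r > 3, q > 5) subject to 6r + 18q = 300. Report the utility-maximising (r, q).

r* = 11, q* = 13

MU_r = (q−5)^3, MU_q = 3·(r−3)·(q−5)^2.
MRS = (1/3)·(q−5)/(r−3).
Tangency: set MRS = p_r/p_q = 6/18 = 1/3.
So (1/3)·(q − 5)/(r − 3) = 1/3, i.e. (q − 5) = (r − 3).
Rewrite the budget in excess-of-subsistence terms: 6·(r − 3) + 18·(q − 5) = 300 − 6·3 − 18·5 = 192.
Substituting, 24·(r − 3) = 192, so r − 3 = 8 and r* = 11.
Then q − 5 = 8, so q* = 13.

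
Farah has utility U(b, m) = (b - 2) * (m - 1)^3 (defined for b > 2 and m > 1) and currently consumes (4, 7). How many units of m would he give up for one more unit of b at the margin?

MU_b = (m−1)^3, MU_m = 3·(b−2)·(m−1)^2.
MRS = (1/3)·(m−1)/(b−2).
At (4, 7): MRS = 1.
That is, one extra unit of b is worth 1 units of m at the margin.

MRS = 1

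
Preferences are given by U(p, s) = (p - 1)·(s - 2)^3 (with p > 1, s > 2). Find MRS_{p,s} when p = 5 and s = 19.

MU_p = (s−2)^3, MU_s = 3·(p−1)·(s−2)^2.
MRS = (1/3)·(s−2)/(p−1).
At (5, 19): MRS = 17/12.
So at (5, 19) the consumer would give up 17/12 units of s for one more unit of p.

MRS = 17/12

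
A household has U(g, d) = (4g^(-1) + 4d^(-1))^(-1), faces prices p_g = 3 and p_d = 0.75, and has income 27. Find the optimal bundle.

For CES with ρ = -1, MRS = (d/g)^2.
Tangency: set MRS = p_g/p_d = 3/0.75 = 4.
So (d/g)^2 = 4; taking the square root, d/g = 2, i.e. d = 2·g.
Substitute into the budget 3·g + 0.75·d = 27: 4.5·g = 27, so g* = 6 and d* = 2·6 = 12.

g* = 6, d* = 12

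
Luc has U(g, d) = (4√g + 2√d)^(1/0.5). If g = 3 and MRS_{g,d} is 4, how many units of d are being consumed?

For CES with ρ = 0.5, MRS = (4/2)·√(d/g).
Setting (4/2)·√(d/3) = 4 gives √(d/3) = 2, so d/3 = 4 and d = 12.

d = 12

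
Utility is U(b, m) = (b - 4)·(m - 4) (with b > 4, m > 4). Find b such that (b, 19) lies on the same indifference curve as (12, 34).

U(12, 34) = 240.
Set U(b, 19) = 240 and solve.
With m = 19: (19 − 4) = 15, so (b − 4) = 240/15 = 16.
So b = 4 + 16 = 20.
Check: U(20, 19) = 240.

b = 20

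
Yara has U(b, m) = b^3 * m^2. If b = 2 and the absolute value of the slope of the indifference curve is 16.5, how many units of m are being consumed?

m = 22

MU_b = 3·b^2·m^2 and MU_m = 2·b^3·m.
MRS = MU_b/MU_m = (3/2)·m/b.
Substitute b = 2: MRS = m/(4/3). Setting m/(4/3) = 16.5 gives m = 16.5·(4/3) = 22.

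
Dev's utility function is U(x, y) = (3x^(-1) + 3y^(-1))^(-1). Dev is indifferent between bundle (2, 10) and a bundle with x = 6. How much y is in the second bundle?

y = 30/13

U depends on (x, y) only through S = 3x^(-1) + 3y^(-1), so equal utility means equal S. At (2, 10): S = 1.8.
With x = 6: 3·6^(-1) = 0.5, so 3y^(-1) = 1.8 − 0.5 = 1.3, i.e. y^(-1) = 13/30.
Hence y = 1/(13/30) = 30/13.
Check: U(6, 30/13) = 0.5556.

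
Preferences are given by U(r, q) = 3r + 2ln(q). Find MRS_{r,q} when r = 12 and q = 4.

MRS = 6

MU_r = 3, MU_q = 2/q.
MRS = 3 ÷ (2/q).
At (12, 4): MRS = 6.
The indifference curve has slope −6 at this bundle.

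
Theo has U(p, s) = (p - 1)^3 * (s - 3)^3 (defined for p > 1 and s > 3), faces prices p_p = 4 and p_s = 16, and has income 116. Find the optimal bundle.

MU_p = 3·(p−1)^2·(s−3)^3, MU_s = 3·(p−1)^3·(s−3)^2.
MRS = (s−3)/(p−1).
Tangency: set MRS = p_p/p_s = 4/16 = 0.25.
So (s − 3)/(p − 1) = 0.25, i.e. (s − 3) = 0.25·(p − 1).
Rewrite the budget in excess-of-subsistence terms: 4·(p − 1) + 16·(s − 3) = 116 − 4·1 − 16·3 = 64.
Substituting, 8·(p − 1) = 64, so p − 1 = 8 and p* = 9.
Then s − 3 = 0.25·8 = 2, so s* = 5.

p* = 9, s* = 5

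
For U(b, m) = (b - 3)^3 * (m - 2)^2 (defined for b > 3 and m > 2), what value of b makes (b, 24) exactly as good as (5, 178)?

b = 11

U(5, 178) = 247808.
Set U(b, 24) = 247808 and solve.
With m = 24: (24 − 2)^2 = 484, so (b − 3)^3 = 247808/484 = 512.
Taking the cube root (with b > 3): b − 3 = 8, so b = 11.
Check: U(11, 24) = 247808.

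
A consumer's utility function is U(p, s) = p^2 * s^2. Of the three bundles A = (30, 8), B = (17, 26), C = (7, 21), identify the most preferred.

Bundle B

Evaluate utility at each bundle:
U(A) = 57600.
U(B) = 195364.
U(C) = 21609.
Highest utility is B, so B ≻ A ≻ C.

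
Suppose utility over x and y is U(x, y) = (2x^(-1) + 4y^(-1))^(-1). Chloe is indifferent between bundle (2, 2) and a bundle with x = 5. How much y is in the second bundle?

U depends on (x, y) only through S = 2x^(-1) + 4y^(-1), so equal utility means equal S. At (2, 2): S = 3.
With x = 5: 2·5^(-1) = 0.4, so 4y^(-1) = 3 − 0.4 = 2.6, i.e. y^(-1) = 0.65.
Hence y = 1/0.65 = 20/13.
Check: U(5, 20/13) = 0.3333.

y = 20/13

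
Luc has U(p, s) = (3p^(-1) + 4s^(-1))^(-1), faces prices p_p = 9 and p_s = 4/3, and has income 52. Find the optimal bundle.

p* = 4, s* = 12

For CES with ρ = -1, MRS = (3/4)·(s/p)^2.
Tangency: set MRS = p_p/p_s = 9/(4/3) = 6.75.
So (s/p)^2 = 9; taking the square root, s/p = 3, i.e. s = 3·p.
Substitute into the budget 9·p + (4/3)·s = 52: 13·p = 52, so p* = 4 and s* = 3·4 = 12.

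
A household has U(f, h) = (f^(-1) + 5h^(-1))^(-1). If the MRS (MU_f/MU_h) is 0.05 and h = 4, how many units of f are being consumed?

For CES with ρ = -1, MRS = (1/5)·(h/f)^2.
Setting (1/5)·(4/f)^2 = 0.05 gives (4/f)^2 = 0.25, so 4/f = 0.5 and f = 8.

f = 8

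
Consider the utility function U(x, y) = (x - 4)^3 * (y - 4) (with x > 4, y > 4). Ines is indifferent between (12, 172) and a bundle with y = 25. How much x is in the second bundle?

x = 20

U(12, 172) = 86016.
Set U(x, 25) = 86016 and solve.
With y = 25: (25 − 4) = 21, so (x − 4)^3 = 86016/21 = 4096.
Taking the cube root (with x > 4): x − 4 = 16, so x = 20.
Check: U(20, 25) = 86016.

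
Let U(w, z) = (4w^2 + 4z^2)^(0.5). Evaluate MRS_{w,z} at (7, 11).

MRS = 7/11

For CES with ρ = 2, MRS = (z/w)^(-1).
At (7, 11): MRS = 7/11.
So at (7, 11) the consumer would give up 7/11 units of z for one more unit of w.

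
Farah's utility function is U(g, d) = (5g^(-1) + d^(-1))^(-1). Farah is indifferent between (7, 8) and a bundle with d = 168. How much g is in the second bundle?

g = 6

U depends on (g, d) only through S = 5g^(-1) + d^(-1), so equal utility means equal S. At (7, 8): S = 47/56.
With d = 168: 168^(-1) = 1/168, so 5g^(-1) = 47/56 − 1/168 = 5/6, i.e. g^(-1) = 1/6.
Hence g = 1/(1/6) = 6.
Check: U(6, 168) = 1.1915.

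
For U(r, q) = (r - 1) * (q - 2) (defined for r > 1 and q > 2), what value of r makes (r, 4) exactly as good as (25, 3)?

U(25, 3) = 24.
Set U(r, 4) = 24 and solve.
With q = 4: (4 − 2) = 2, so (r − 1) = 24/2 = 12.
So r = 1 + 12 = 13.
Check: U(13, 4) = 24.

r = 13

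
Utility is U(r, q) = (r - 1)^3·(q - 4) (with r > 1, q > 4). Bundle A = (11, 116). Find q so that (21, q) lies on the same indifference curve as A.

q = 18

U(11, 116) = 112000.
Set U(21, q) = 112000 and solve.
With r = 21: (21 − 1)^3 = 8000, so (q − 4) = 112000/8000 = 14.
So q = 4 + 14 = 18.
Check: U(21, 18) = 112000.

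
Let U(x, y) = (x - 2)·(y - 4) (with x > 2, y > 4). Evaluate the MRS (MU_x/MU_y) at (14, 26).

MRS = 11/6

MU_x = (y−4), MU_y = (x−2).
MRS = (y−4)/(x−2).
At (14, 26): MRS = 11/6.
So at (14, 26) the consumer would give up 11/6 units of y for one more unit of x.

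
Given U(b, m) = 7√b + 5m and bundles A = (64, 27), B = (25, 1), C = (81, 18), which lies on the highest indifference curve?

Bundle A

Evaluate utility at each bundle:
U(A) = 191.000.
U(B) = 40.000.
U(C) = 153.000.
Highest utility is A, so A ≻ C ≻ B.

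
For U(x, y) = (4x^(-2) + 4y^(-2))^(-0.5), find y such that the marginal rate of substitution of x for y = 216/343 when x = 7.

For CES with ρ = -2, MRS = (y/x)^3.
Setting (y/7)^3 = 216/343 gives y/7 = 6/7 and y = 6.

y = 6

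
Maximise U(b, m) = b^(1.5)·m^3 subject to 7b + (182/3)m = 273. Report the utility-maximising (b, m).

MU_b = 1.5·√b·m^3 and MU_m = 3·b^(1.5)·m^2.
MRS = MU_b/MU_m = (0.5)·m/b.
Tangency: set MRS = p_b/p_m = 7/(182/3) = 3/26.
So (0.5)·m/b = 3/26, i.e. m = (3/13)·b.
Substitute into the budget 7·b + (182/3)·m = 273: 21·b = 273, so b* = 13.
Then m* = (3/13)·13 = 3.

b* = 13, m* = 3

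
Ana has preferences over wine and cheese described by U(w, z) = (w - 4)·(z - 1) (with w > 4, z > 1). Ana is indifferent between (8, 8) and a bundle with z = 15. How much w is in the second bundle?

U(8, 8) = 28.
Set U(w, 15) = 28 and solve.
With z = 15: (15 − 1) = 14, so (w − 4) = 28/14 = 2.
So w = 4 + 2 = 6.
Check: U(6, 15) = 28.

w = 6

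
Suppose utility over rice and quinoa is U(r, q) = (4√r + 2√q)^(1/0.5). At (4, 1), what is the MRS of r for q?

MRS = 1

For CES with ρ = 0.5, MRS = (4/2)·√(q/r).
At (4, 1): MRS = 1.
So at (4, 1) the consumer would give up 1 units of q for one more unit of r.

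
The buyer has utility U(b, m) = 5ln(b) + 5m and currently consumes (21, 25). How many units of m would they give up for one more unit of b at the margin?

MU_b = 5/b, MU_m = 5.
MRS = 5/b ÷ 5.
At (21, 25): MRS = 1/21.
The indifference curve has slope −1/21 at this bundle.

MRS = 1/21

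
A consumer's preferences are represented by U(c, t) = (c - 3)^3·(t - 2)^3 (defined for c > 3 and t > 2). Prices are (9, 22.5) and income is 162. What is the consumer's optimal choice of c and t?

MU_c = 3·(c−3)^2·(t−2)^3, MU_t = 3·(c−3)^3·(t−2)^2.
MRS = (t−2)/(c−3).
Tangency: set MRS = p_c/p_t = 9/22.5 = 0.4.
So (t − 2)/(c − 3) = 0.4, i.e. (t − 2) = 0.4·(c − 3).
Rewrite the budget in excess-of-subsistence terms: 9·(c − 3) + 22.5·(t − 2) = 162 − 9·3 − 22.5·2 = 90.
Substituting, 18·(c − 3) = 90, so c − 3 = 5 and c* = 8.
Then t − 2 = 0.4·5 = 2, so t* = 4.

c* = 8, t* = 4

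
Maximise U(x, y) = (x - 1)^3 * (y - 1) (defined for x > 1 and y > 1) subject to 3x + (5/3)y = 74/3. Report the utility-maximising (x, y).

MU_x = 3·(x−1)^2·(y−1), MU_y = (x−1)^3.
MRS = (3/1)·(y−1)/(x−1).
Tangency: set MRS = p_x/p_y = 3/(5/3) = 1.8.
So (3/1)·(y − 1)/(x − 1) = 1.8, i.e. (y − 1) = 0.6·(x − 1).
Rewrite the budget in excess-of-subsistence terms: 3·(x − 1) + (5/3)·(y − 1) = 74/3 − 3·1 − (5/3)·1 = 20.
Substituting, 4·(x − 1) = 20, so x − 1 = 5 and x* = 6.
Then y − 1 = 0.6·5 = 3, so y* = 4.

x* = 6, y* = 4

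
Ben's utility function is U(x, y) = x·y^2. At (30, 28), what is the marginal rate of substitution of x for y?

MRS = 7/15

MU_x = y^2 and MU_y = 2·x·y.
MRS = MU_x/MU_y = (1/2)·y/x.
At (30, 28): MRS = 7/15.
So at (30, 28) the consumer would give up 7/15 units of y for one more unit of x.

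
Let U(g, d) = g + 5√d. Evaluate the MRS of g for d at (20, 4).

MRS = 0.8

MU_g = 1, MU_d = 5/(2√d).
MRS = 1 ÷ (5/(2√d)).
At (20, 4): MRS = 0.8.
That is, one extra unit of g is worth 0.8 units of d at the margin.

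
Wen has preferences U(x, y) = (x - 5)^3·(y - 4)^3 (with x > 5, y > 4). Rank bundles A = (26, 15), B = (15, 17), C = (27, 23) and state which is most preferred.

Evaluate utility at each bundle:
U(A) = 12326391.
U(B) = 2197000.
U(C) = 73034632.
Highest utility is C, so C ≻ A ≻ B.

Bundle C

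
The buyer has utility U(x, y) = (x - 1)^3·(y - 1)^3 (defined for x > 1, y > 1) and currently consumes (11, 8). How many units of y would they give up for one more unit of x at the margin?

MU_x = 3·(x−1)^2·(y−1)^3, MU_y = 3·(x−1)^3·(y−1)^2.
MRS = (y−1)/(x−1).
At (11, 8): MRS = 0.7.
That is, one extra unit of x is worth 0.7 units of y at the margin.

MRS = 0.7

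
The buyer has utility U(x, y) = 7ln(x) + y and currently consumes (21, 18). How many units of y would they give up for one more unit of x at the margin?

MU_x = 7/x, MU_y = 1.
MRS = 7/x ÷ 1.
At (21, 18): MRS = 1/3.
So at (21, 18) the consumer would give up 1/3 units of y for one more unit of x.

MRS = 1/3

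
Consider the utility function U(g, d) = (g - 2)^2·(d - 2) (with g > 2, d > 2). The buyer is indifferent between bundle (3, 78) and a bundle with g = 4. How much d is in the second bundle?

d = 21

U(3, 78) = 76.
Set U(4, d) = 76 and solve.
With g = 4: (4 − 2)^2 = 4, so (d − 2) = 76/4 = 19.
So d = 2 + 19 = 21.
Check: U(4, 21) = 76.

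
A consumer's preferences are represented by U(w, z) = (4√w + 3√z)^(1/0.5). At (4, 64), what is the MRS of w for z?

For CES with ρ = 0.5, MRS = (4/3)·√(z/w).
At (4, 64): MRS = 16/3.
So at (4, 64) the consumer would give up 16/3 units of z for one more unit of w.

MRS = 16/3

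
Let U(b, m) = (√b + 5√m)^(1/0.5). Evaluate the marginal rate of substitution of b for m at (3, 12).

For CES with ρ = 0.5, MRS = (1/5)·√(m/b).
At (3, 12): MRS = 0.4.
So at (3, 12) the consumer would give up 0.4 units of m for one more unit of b.

MRS = 0.4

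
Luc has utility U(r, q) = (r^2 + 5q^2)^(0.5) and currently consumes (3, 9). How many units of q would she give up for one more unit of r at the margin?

For CES with ρ = 2, MRS = (1/5)·(q/r)^(-1).
At (3, 9): MRS = 1/15.
So at (3, 9) the consumer would give up 1/15 units of q for one more unit of r.

MRS = 1/15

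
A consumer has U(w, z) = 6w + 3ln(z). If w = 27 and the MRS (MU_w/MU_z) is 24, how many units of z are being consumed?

MU_w = 6, MU_z = 3/z.
MRS = 6 ÷ (3/z).
MRS depends only on z: 2·z = 24 ⇒ z = 24/2 = 12.

z = 12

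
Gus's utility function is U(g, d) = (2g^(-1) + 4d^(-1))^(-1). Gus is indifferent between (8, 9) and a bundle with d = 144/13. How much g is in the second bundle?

g = 6

U depends on (g, d) only through S = 2g^(-1) + 4d^(-1), so equal utility means equal S. At (8, 9): S = 25/36.
With d = 144/13: 4·(144/13)^(-1) = 13/36, so 2g^(-1) = 25/36 − 13/36 = 1/3, i.e. g^(-1) = 1/6.
Hence g = 1/(1/6) = 6.
Check: U(6, 144/13) = 1.44.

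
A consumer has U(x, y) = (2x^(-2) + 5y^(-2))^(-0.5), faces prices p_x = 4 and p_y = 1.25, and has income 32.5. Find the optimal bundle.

For CES with ρ = -2, MRS = (2/5)·(y/x)^3.
Tangency: set MRS = p_x/p_y = 4/1.25 = 3.2.
So (y/x)^3 = 8; taking the cube root, y/x = 2, i.e. y = 2·x.
Substitute into the budget 4·x + 1.25·y = 32.5: 6.5·x = 32.5, so x* = 5 and y* = 2·5 = 10.

x* = 5, y* = 10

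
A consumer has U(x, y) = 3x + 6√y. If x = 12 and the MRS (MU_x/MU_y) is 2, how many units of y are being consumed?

MU_x = 3, MU_y = 6/(2√y).
MRS = 3 ÷ (6/(2√y)).
MRS depends only on y: √y = 2 ⇒ √y = 2 ⇒ y = 4.

y = 4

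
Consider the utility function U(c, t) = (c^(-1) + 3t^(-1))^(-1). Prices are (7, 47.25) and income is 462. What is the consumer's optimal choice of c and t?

c* = 12, t* = 8

For CES with ρ = -1, MRS = (1/3)·(t/c)^2.
Tangency: set MRS = p_c/p_t = 7/47.25 = 4/27.
So (t/c)^2 = 4/9; taking the square root, t/c = 2/3, i.e. t = (2/3)·c.
Substitute into the budget 7·c + 47.25·t = 462: 38.5·c = 462, so c* = 12 and t* = (2/3)·12 = 8.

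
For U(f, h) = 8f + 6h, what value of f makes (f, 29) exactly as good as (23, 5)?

f = 5

U(23, 5) = 214.
Set U(f, 29) = 214 and solve.
8f + 6·29 = 214 ⇒ 8f = 40 ⇒ f = 5.
Check: U(5, 29) = 214.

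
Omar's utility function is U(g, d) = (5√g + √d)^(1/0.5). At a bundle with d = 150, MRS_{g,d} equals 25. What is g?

g = 6

For CES with ρ = 0.5, MRS = (5/1)·√(d/g).
Setting (5/1)·√(150/g) = 25 gives √(150/g) = 5, so 150/g = 25 and g = 6.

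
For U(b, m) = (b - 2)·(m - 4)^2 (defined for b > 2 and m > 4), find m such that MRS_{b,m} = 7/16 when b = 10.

MU_b = (m−4)^2, MU_m = 2·(b−2)·(m−4).
MRS = (1/2)·(m−4)/(b−2).
Substitute b = 10: MRS = (m − 4)/16. Setting this equal to 7/16 gives m − 4 = (7/16)·16 = 7, so m = 11.

m = 11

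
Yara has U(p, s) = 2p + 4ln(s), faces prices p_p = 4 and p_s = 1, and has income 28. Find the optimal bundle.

p* = 5, s* = 8

MU_p = 2, MU_s = 4/s.
MRS = 2 ÷ (4/s).
Tangency: set MRS = p_p/p_s = 4/1 = 4.
MRS depends only on s: 0.5·s = 4 ⇒ s* = 4/0.5 = 8.
From the budget, 4·p = 28 − 1·8 = 20, so p* = 5.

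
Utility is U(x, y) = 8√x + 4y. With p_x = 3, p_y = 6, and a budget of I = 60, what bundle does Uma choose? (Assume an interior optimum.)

MU_x = 8/(2√x), MU_y = 4.
MRS = 8/(2√x) ÷ 4.
Tangency: set MRS = p_x/p_y = 3/6 = 0.5.
MRS depends only on x: 1/√x = 0.5 ⇒ √x = 1/0.5 = 2 ⇒ x* = 4.
From the budget, 6·y = 60 − 3·4 = 48, so y* = 8.

x* = 4, y* = 8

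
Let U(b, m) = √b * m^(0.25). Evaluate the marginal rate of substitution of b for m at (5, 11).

MRS = 4.4

MU_b = 0.5·b^(-0.5)·m^(0.25) and MU_m = 0.25·√b·m^(-0.75).
MRS = MU_b/MU_m = (2)·m/b.
At (5, 11): MRS = 4.4.
So at (5, 11) the consumer would give up 4.4 units of m for one more unit of b.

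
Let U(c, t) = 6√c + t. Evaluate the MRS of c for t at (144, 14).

MU_c = 6/(2√c), MU_t = 1.
MRS = 6/(2√c) ÷ 1.
At (144, 14): MRS = 0.25.
So at (144, 14) the consumer would give up 0.25 units of t for one more unit of c.

MRS = 0.25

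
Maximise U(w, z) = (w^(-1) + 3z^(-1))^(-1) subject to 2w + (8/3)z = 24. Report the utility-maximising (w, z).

w* = 4, z* = 6

For CES with ρ = -1, MRS = (1/3)·(z/w)^2.
Tangency: set MRS = p_w/p_z = 2/(8/3) = 0.75.
So (z/w)^2 = 2.25; taking the square root, z/w = 1.5, i.e. z = 1.5·w.
Substitute into the budget 2·w + (8/3)·z = 24: 6·w = 24, so w* = 4 and z* = 1.5·4 = 6.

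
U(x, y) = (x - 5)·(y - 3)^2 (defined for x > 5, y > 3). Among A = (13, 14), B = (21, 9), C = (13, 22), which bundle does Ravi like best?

Bundle C

Evaluate utility at each bundle:
U(A) = 968.
U(B) = 576.
U(C) = 2888.
Highest utility is C, so C ≻ A ≻ B.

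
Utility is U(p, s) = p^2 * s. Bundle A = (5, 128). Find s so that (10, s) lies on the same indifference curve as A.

U(5, 128) = 3200.
Set U(10, s) = 3200 and solve.
With p = 10: 10^2 = 100, so s = 3200/100 = 32.
Check: U(10, 32) = 3200.

s = 32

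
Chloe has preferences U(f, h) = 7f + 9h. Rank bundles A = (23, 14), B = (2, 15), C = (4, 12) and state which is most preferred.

Bundle A

Evaluate utility at each bundle:
U(A) = 287.
U(B) = 149.
U(C) = 136.
Highest utility is A, so A ≻ B ≻ C.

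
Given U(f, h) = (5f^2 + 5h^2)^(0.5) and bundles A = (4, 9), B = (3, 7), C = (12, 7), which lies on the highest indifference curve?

Evaluate utility at each bundle:
U(A) = 22.023.
U(B) = 17.029.
U(C) = 31.064.
Highest utility is C, so C ≻ A ≻ B.

Bundle C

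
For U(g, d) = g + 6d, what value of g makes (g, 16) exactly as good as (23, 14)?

g = 11

U(23, 14) = 107.
Set U(g, 16) = 107 and solve.
g + 6·16 = 107 ⇒ g = 11 ⇒ g = 11.
Check: U(11, 16) = 107.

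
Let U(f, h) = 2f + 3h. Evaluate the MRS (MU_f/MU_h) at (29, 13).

MRS = 2/3

MU_f = 2, MU_h = 3, so MRS = 2/3 at every bundle.
At (29, 13): MRS = 2/3.
So at (29, 13) the consumer would give up 2/3 units of h for one more unit of f.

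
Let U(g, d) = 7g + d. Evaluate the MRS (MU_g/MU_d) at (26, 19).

MU_g = 7, MU_d = 1, so MRS = 7/1 = 7 at every bundle.
At (26, 19): MRS = 7.
The indifference curve has slope −7 at this bundle.

MRS = 7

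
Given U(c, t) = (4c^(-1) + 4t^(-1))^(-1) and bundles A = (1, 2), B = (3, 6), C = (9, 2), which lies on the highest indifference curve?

Bundle B

Evaluate utility at each bundle:
U(A) = 0.167.
U(B) = 0.500.
U(C) = 0.409.
Highest utility is B, so B ≻ C ≻ A.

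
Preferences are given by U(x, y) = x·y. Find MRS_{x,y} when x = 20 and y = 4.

MU_x = y and MU_y = x.
MRS = MU_x/MU_y = y/x.
At (20, 4): MRS = 0.2.
So at (20, 4) the consumer would give up 0.2 units of y for one more unit of x.

MRS = 0.2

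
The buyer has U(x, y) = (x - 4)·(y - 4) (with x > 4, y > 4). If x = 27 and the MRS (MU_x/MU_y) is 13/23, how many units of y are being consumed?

MU_x = (y−4), MU_y = (x−4).
MRS = (y−4)/(x−4).
Substitute x = 27: MRS = (y − 4)/23. Setting this equal to 13/23 gives y − 4 = (13/23)·23 = 13, so y = 17.

y = 17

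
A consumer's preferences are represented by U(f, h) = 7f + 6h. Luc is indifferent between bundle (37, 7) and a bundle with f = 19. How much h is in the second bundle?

h = 28

U(37, 7) = 301.
Set U(19, h) = 301 and solve.
7·19 + 6h = 301 ⇒ 6h = 168 ⇒ h = 28.
Check: U(19, 28) = 301.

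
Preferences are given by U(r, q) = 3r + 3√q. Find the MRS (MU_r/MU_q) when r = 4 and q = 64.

MRS = 16

MU_r = 3, MU_q = 3/(2√q).
MRS = 3 ÷ (3/(2√q)).
At (4, 64): MRS = 16.
The indifference curve has slope −16 at this bundle.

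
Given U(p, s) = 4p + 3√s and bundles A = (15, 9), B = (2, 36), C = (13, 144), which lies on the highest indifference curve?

Bundle C

Evaluate utility at each bundle:
U(A) = 69.000.
U(B) = 26.000.
U(C) = 88.000.
Highest utility is C, so C ≻ A ≻ B.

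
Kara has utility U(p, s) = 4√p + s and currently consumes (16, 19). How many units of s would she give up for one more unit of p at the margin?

MRS = 0.5

MU_p = 4/(2√p), MU_s = 1.
MRS = 4/(2√p) ÷ 1.
At (16, 19): MRS = 0.5.
That is, one extra unit of p is worth 0.5 units of s at the margin.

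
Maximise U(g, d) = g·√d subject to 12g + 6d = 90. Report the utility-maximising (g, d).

MU_g = √d and MU_d = 0.5·g·d^(-0.5).
MRS = MU_g/MU_d = (2)·d/g.
Tangency: set MRS = p_g/p_d = 12/6 = 2.
So (2)·d/g = 2, i.e. d = g.
Substitute into the budget 12·g + 6·d = 90: 18·g = 90, so g* = 5.
Then d* = 5.

g* = 5, d* = 5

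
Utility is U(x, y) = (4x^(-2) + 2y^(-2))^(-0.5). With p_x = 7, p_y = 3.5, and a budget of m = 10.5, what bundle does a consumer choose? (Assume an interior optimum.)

For CES with ρ = -2, MRS = (4/2)·(y/x)^3.
Tangency: set MRS = p_x/p_y = 7/3.5 = 2.
So (y/x)^3 = 1; taking the cube root, y/x = 1, i.e. y = x.
Substitute into the budget 7·x + 3.5·y = 10.5: 10.5·x = 10.5, so x* = 1 and y* = 1.

x* = 1, y* = 1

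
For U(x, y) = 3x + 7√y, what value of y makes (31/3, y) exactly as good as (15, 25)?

y = 49

U(15, 25) = 80.
Set U(31/3, y) = 80 and solve.
With x = 31/3: 7√y = 80 − 3·31/3 = 49, so √y = 7 and y = 49.
Check: U(31/3, 49) = 80.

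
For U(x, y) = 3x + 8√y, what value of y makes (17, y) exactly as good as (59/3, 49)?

U(59/3, 49) = 115.
Set U(17, y) = 115 and solve.
With x = 17: 8√y = 115 − 3·17 = 64, so √y = 8 and y = 64.
Check: U(17, 64) = 115.

y = 64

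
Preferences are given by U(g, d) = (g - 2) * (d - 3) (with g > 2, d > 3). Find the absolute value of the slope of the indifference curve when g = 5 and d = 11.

MU_g = (d−3), MU_d = (g−2).
MRS = (d−3)/(g−2).
At (5, 11): MRS = 8/3.
That is, one extra unit of g is worth 8/3 units of d at the margin.

MRS = 8/3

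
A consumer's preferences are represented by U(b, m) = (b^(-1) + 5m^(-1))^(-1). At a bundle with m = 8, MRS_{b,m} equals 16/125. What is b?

b = 10

For CES with ρ = -1, MRS = (1/5)·(m/b)^2.
Setting (1/5)·(8/b)^2 = 16/125 gives (8/b)^2 = 16/25, so 8/b = 0.8 and b = 10.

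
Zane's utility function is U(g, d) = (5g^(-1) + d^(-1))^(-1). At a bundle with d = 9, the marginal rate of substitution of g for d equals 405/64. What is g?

For CES with ρ = -1, MRS = (5/1)·(d/g)^2.
Setting (5/1)·(9/g)^2 = 405/64 gives (9/g)^2 = 81/64, so 9/g = 1.125 and g = 8.

g = 8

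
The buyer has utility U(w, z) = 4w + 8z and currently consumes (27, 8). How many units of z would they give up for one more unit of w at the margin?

MRS = 0.5

MU_w = 4, MU_z = 8, so MRS = 4/8 = 0.5 at every bundle.
At (27, 8): MRS = 0.5.
The indifference curve has slope −0.5 at this bundle.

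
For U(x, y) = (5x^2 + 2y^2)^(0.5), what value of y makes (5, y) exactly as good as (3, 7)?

U depends on (x, y) only through S = 5x^2 + 2y^2, so equal utility means equal S. At (3, 7): S = 143.
With x = 5: 5·5^2 = 125, so 2y^2 = 143 − 125 = 18, i.e. y^2 = 9.
Hence y = √9 = 3.
Check: U(5, 3) = 11.9583.

y = 3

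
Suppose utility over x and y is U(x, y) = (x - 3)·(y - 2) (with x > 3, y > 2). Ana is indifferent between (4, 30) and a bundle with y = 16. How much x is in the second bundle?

x = 5

U(4, 30) = 28.
Set U(x, 16) = 28 and solve.
With y = 16: (16 − 2) = 14, so (x − 3) = 28/14 = 2.
So x = 3 + 2 = 5.
Check: U(5, 16) = 28.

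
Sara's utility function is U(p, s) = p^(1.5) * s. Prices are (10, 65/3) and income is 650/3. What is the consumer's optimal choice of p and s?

p* = 13, s* = 4

MU_p = 1.5·√p·s and MU_s = p^(1.5).
MRS = MU_p/MU_s = (1.5)·s/p.
Tangency: set MRS = p_p/p_s = 10/(65/3) = 6/13.
So (1.5)·s/p = 6/13, i.e. s = (4/13)·p.
Substitute into the budget 10·p + (65/3)·s = 650/3: (50/3)·p = 650/3, so p* = 13.
Then s* = (4/13)·13 = 4.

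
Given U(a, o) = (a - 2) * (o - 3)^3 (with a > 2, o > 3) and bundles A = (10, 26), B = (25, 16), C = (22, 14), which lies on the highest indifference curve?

Evaluate utility at each bundle:
U(A) = 97336.
U(B) = 50531.
U(C) = 26620.
Highest utility is A, so A ≻ B ≻ C.

Bundle A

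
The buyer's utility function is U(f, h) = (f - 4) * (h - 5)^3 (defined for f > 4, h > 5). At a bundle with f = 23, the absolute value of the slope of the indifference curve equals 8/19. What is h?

h = 29

MU_f = (h−5)^3, MU_h = 3·(f−4)·(h−5)^2.
MRS = (1/3)·(h−5)/(f−4).
Substitute f = 23: MRS = (h − 5)/57. Setting this equal to 8/19 gives h − 5 = (8/19)·57 = 24, so h = 29.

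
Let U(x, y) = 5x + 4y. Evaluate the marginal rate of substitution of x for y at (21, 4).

MRS = 1.25

MU_x = 5, MU_y = 4, so MRS = 5/4 = 1.25 at every bundle.
At (21, 4): MRS = 1.25.
The indifference curve has slope −1.25 at this bundle.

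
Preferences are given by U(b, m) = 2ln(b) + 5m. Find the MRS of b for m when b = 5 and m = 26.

MU_b = 2/b, MU_m = 5.
MRS = 2/b ÷ 5.
At (5, 26): MRS = 2/25.
The indifference curve has slope −2/25 at this bundle.

MRS = 2/25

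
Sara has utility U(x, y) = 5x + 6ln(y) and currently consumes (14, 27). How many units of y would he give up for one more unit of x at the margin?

MU_x = 5, MU_y = 6/y.
MRS = 5 ÷ (6/y).
At (14, 27): MRS = 22.5.
So at (14, 27) the consumer would give up 22.5 units of y for one more unit of x.

MRS = 22.5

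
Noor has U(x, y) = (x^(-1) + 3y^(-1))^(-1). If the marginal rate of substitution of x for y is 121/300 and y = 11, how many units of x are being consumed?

For CES with ρ = -1, MRS = (1/3)·(y/x)^2.
Setting (1/3)·(11/x)^2 = 121/300 gives (11/x)^2 = 121/100, so 11/x = 1.1 and x = 10.

x = 10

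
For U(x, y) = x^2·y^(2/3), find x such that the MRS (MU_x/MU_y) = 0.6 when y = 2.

MU_x = 2·x·y^(2/3) and MU_y = 2/3·x^2·y^(-1/3).
MRS = MU_x/MU_y = (3)·y/x.
Substitute y = 2: MRS = 6/x. Setting 6/x = 0.6 gives x = 6/0.6 = 10.

x = 10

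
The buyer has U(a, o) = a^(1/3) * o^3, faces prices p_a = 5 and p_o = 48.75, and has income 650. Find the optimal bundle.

MU_a = 1/3·a^(-2/3)·o^3 and MU_o = 3·a^(1/3)·o^2.
MRS = MU_a/MU_o = (1/9)·o/a.
Tangency: set MRS = p_a/p_o = 5/48.75 = 4/39.
So (1/9)·o/a = 4/39, i.e. o = (12/13)·a.
Substitute into the budget 5·a + 48.75·o = 650: 50·a = 650, so a* = 13.
Then o* = (12/13)·13 = 12.

a* = 13, o* = 12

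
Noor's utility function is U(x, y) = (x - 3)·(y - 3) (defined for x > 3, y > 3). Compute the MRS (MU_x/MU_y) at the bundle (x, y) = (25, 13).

MU_x = (y−3), MU_y = (x−3).
MRS = (y−3)/(x−3).
At (25, 13): MRS = 5/11.
The indifference curve has slope −5/11 at this bundle.

MRS = 5/11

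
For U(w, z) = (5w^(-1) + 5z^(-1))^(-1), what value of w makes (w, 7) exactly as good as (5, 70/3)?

U depends on (w, z) only through S = 5w^(-1) + 5z^(-1), so equal utility means equal S. At (5, 70/3): S = 17/14.
With z = 7: 5·7^(-1) = 5/7, so 5w^(-1) = 17/14 − 5/7 = 0.5, i.e. w^(-1) = 0.1.
Hence w = 1/0.1 = 10.
Check: U(10, 7) = 0.8235.

w = 10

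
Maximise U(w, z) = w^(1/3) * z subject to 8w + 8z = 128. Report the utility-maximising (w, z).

w* = 4, z* = 12

MU_w = 1/3·w^(-2/3)·z and MU_z = w^(1/3).
MRS = MU_w/MU_z = (1/3)·z/w.
Tangency: set MRS = p_w/p_z = 8/8 = 1.
So (1/3)·z/w = 1, i.e. z = 3·w.
Substitute into the budget 8·w + 8·z = 128: 32·w = 128, so w* = 4.
Then z* = 3·4 = 12.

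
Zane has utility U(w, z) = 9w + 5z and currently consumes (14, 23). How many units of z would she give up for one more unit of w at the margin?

MRS = 1.8

MU_w = 9, MU_z = 5, so MRS = 9/5 = 1.8 at every bundle.
At (14, 23): MRS = 1.8.
That is, one extra unit of w is worth 1.8 units of z at the margin.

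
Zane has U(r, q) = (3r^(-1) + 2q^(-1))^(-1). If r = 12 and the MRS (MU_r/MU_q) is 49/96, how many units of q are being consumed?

For CES with ρ = -1, MRS = (3/2)·(q/r)^2.
Setting (3/2)·(q/12)^2 = 49/96 gives (q/12)^2 = 49/144, so q/12 = 7/12 and q = 7.

q = 7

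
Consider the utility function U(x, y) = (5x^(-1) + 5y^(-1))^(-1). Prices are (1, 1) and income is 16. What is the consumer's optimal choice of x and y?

x* = 8, y* = 8

For CES with ρ = -1, MRS = (y/x)^2.
Tangency: set MRS = p_x/p_y = 1/1 = 1.
So (y/x)^2 = 1; taking the square root, y/x = 1, i.e. y = x.
Substitute into the budget 1·x + 1·y = 16: 2·x = 16, so x* = 8 and y* = 8.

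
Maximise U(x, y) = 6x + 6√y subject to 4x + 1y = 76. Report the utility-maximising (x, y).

MU_x = 6, MU_y = 6/(2√y).
MRS = 6 ÷ (6/(2√y)).
Tangency: set MRS = p_x/p_y = 4/1 = 4.
MRS depends only on y: 2·√y = 4 ⇒ √y = 4/2 = 2 ⇒ y* = 4.
From the budget, 4·x = 76 − 1·4 = 72, so x* = 18.

x* = 18, y* = 4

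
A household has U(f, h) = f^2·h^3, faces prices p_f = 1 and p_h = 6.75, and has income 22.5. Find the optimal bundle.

MU_f = 2·f·h^3 and MU_h = 3·f^2·h^2.
MRS = MU_f/MU_h = (2/3)·h/f.
Tangency: set MRS = p_f/p_h = 1/6.75 = 4/27.
So (2/3)·h/f = 4/27, i.e. h = (2/9)·f.
Substitute into the budget 1·f + 6.75·h = 22.5: 2.5·f = 22.5, so f* = 9.
Then h* = (2/9)·9 = 2.

f* = 9, h* = 2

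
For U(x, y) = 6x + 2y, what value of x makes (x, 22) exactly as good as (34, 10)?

U(34, 10) = 224.
Set U(x, 22) = 224 and solve.
6x + 2·22 = 224 ⇒ 6x = 180 ⇒ x = 30.
Check: U(30, 22) = 224.

x = 30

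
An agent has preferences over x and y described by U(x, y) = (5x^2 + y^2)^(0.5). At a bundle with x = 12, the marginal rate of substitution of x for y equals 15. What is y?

y = 4

For CES with ρ = 2, MRS = (5/1)·(y/x)^(-1).
Setting (5/1)·(y/12)^(-1) = 15 gives (y/12)^(-1) = 3, so y/12 = 1/3 and y = 4.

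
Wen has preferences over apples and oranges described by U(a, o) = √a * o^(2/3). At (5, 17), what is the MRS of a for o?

MU_a = 0.5·a^(-0.5)·o^(2/3) and MU_o = 2/3·√a·o^(-1/3).
MRS = MU_a/MU_o = (0.75)·o/a.
At (5, 17): MRS = 2.55.
So at (5, 17) the consumer would give up 2.55 units of o for one more unit of a.

MRS = 2.55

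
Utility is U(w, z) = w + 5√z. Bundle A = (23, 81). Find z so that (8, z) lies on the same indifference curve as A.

z = 144

U(23, 81) = 68.
Set U(8, z) = 68 and solve.
With w = 8: 5√z = 68 − 8 = 60, so √z = 12 and z = 144.
Check: U(8, 144) = 68.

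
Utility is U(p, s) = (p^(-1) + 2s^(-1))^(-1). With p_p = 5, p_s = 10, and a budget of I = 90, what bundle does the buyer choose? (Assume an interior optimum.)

p* = 6, s* = 6

For CES with ρ = -1, MRS = (1/2)·(s/p)^2.
Tangency: set MRS = p_p/p_s = 5/10 = 0.5.
So (s/p)^2 = 1; taking the square root, s/p = 1, i.e. s = p.
Substitute into the budget 5·p + 10·s = 90: 15·p = 90, so p* = 6 and s* = 6.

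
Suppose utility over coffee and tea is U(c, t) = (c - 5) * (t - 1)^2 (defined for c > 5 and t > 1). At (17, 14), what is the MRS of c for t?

MRS = 13/24

MU_c = (t−1)^2, MU_t = 2·(c−5)·(t−1).
MRS = (1/2)·(t−1)/(c−5).
At (17, 14): MRS = 13/24.
The indifference curve has slope −13/24 at this bundle.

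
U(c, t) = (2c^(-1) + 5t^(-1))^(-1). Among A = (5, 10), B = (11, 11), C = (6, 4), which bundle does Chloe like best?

Evaluate utility at each bundle:
U(A) = 1.111.
U(B) = 1.571.
U(C) = 0.632.
Highest utility is B, so B ≻ A ≻ C.

Bundle B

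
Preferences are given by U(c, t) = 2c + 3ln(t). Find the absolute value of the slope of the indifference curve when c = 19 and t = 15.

MRS = 10

MU_c = 2, MU_t = 3/t.
MRS = 2 ÷ (3/t).
At (19, 15): MRS = 10.
The indifference curve has slope −10 at this bundle.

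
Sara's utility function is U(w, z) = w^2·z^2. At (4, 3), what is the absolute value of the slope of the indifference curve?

MU_w = 2·w·z^2 and MU_z = 2·w^2·z.
MRS = MU_w/MU_z = z/w.
At (4, 3): MRS = 0.75.
That is, one extra unit of w is worth 0.75 units of z at the margin.

MRS = 0.75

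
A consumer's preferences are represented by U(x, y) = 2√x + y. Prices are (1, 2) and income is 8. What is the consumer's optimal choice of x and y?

MU_x = 2/(2√x), MU_y = 1.
MRS = 2/(2√x) ÷ 1.
Tangency: set MRS = p_x/p_y = 1/2 = 0.5.
MRS depends only on x: 1/√x = 0.5 ⇒ √x = 1/0.5 = 2 ⇒ x* = 4.
From the budget, 2·y = 8 − 1·4 = 4, so y* = 2.

x* = 4, y* = 2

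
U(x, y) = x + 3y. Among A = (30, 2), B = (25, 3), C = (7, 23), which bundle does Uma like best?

Evaluate utility at each bundle:
U(A) = 36.
U(B) = 34.
U(C) = 76.
Highest utility is C, so C ≻ A ≻ B.

Bundle C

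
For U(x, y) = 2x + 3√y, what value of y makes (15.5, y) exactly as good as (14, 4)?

y = 1

U(14, 4) = 34.
Set U(15.5, y) = 34 and solve.
With x = 15.5: 3√y = 34 − 2·15.5 = 3, so √y = 1 and y = 1.
Check: U(15.5, 1) = 34.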